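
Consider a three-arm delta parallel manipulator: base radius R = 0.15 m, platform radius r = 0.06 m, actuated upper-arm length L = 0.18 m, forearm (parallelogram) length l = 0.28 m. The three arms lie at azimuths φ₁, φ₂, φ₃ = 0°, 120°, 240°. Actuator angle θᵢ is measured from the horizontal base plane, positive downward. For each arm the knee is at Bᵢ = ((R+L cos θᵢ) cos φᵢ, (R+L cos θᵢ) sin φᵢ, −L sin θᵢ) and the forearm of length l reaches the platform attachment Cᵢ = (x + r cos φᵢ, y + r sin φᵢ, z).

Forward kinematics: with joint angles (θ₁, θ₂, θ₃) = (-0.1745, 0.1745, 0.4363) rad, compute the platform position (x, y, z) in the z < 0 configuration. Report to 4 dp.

centre 1 = (0.2673·cos0.0°, 0.2673·sin0.0°, 0.0313) = (0.2673, 0.0000, 0.0313)
φ2=120.0°: virtual centre (-0.1336, 0.2315, -0.0313), radius l
centre 3 = (0.2531·cos240.0°, 0.2531·sin240.0°, -0.0761) = (-0.1266, -0.2192, -0.0761)
subtract pairs → two planes through P
linear system: -0.8018x+0.4629y = 0.0000−-0.1250z; -0.7877x+-0.4384y = -0.0025−-0.2146z
Cramer: x(z) = 0.0016-0.2153z;  y(z) = 0.0028-0.1028z
into |P−centre ₁|² = l²: 1.0569z² + 0.0513z + -0.0069 = 0;  Δ = 0.0316;  z = -0.1084 or 0.0599 → z<0 root = -0.1084
x = 0.0250, y = 0.0140

(0.0250, 0.0140, -0.1084)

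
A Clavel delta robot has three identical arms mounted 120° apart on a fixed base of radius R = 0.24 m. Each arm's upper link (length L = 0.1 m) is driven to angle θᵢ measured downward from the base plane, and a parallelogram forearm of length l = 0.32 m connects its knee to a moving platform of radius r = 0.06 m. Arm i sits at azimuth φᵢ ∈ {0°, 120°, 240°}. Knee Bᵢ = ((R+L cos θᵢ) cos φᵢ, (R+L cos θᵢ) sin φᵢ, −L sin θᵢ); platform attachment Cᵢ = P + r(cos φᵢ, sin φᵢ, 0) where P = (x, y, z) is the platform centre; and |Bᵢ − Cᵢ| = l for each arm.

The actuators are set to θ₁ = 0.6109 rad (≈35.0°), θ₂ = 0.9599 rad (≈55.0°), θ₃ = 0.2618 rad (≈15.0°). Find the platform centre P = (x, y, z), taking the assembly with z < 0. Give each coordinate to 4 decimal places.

arm 1 at φ=0.0°: ρ1 = 0.2619;  O1 = (0.2619, 0.0000, -0.0574)
O2 = (0.2374·cos120.0°, 0.2374·sin120.0°, -0.0819) = (-0.1187, 0.2056, -0.0819)
arm 3 at φ=240.0°: ρ3 = 0.2766;  O3 = (-0.1383, -0.2395, -0.0259)
subtract pairs → two planes through P
linear system: -0.7612x+0.4111y = -0.0088−-0.0491z; -0.8004x+-0.4791y = 0.0053−0.0630z
Cramer: x(z) = 0.0030+0.0034z;  y(z) = -0.0160+0.1257z
into |P−O₁|² = l²: 1.0158z² + 0.1089z + -0.0318 = 0;  Δ = 0.1411;  z = -0.2385 or 0.1313 → z<0 root = -0.2385
x = 0.0022, y = -0.0460

(0.0022, -0.0460, -0.2385)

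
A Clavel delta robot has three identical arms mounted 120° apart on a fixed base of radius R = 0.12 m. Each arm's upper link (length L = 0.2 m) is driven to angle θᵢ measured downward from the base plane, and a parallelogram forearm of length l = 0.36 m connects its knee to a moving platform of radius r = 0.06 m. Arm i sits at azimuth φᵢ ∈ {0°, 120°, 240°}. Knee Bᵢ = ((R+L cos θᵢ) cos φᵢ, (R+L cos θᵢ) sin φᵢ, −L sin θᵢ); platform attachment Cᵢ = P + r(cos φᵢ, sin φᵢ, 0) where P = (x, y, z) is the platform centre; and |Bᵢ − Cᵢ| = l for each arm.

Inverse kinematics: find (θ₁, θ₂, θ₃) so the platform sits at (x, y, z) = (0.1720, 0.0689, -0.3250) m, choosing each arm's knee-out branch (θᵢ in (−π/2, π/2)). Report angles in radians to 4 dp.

rotate P by −φ1: (0.1720, 0.0689, -0.3250)
  A=-0.1120, B=-0.3250, C=(l²−L²−A²−y'²−z²)/(2L)=-0.0833
  γ=atan2(-0.3250,-0.1120)=-1.9027;  ψ=arccos(-0.2423)=1.8155;  θ1=γ+ψ≈-0.0871
rotate P by −φ2: (-0.0263, -0.1834, -0.3250)
  A cos θ + B sin θ = C:  0.0863·cos θ + -0.3250·sin θ = -0.1428
  γ=atan2(-0.3250,0.0863)=-1.3112;  ψ=arccos(-0.4246)=2.0093;  θ2=γ+ψ≈0.6982
φ3=240.0° → target in arm frame (-0.1457, 0.1145)
  e−x'=0.2057;  (l²−L²−(e−x')²−y'²−z²)/2L = -0.1786
  θ3 = atan2(B,A) + arccos(C/0.3846) = 1.0471

θ₁ = -0.0871, θ₂ = 0.6982, θ₃ = 1.0471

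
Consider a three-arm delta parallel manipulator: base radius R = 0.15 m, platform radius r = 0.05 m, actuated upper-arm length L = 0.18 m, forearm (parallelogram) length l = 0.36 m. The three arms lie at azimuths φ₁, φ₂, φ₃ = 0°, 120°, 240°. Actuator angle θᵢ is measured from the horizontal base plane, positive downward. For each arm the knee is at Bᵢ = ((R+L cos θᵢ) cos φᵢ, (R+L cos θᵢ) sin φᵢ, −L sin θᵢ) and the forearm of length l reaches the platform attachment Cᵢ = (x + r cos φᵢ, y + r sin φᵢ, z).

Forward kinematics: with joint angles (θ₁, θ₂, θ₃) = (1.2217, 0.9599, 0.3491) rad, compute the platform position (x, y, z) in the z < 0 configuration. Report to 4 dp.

arm 1 at φ=0.0°: (R−r)+L cos θ1 = 0.1616;  O1 = (0.1616, 0.0000, -0.1691)
O2 = (0.2032·cos120.0°, 0.2032·sin120.0°, -0.1474) = (-0.1016, 0.1760, -0.1474)
φ3=240.0°: virtual centre (-0.1346, -0.2331, -0.0616), radius l
|O₂|²−|O₁|² = 0.0083;  |O₃|²−|O₁|² = 0.0215
linear system: -0.5264x+0.3520y = 0.0083−0.0434z; -0.5923x+-0.4662y = 0.0215−0.2151z
det = 0.4539;  x = -0.0252+0.2114z,  y = -0.0141+0.1929z
into |P−O₁|² = l²: 1.0819z² + 0.2539z + -0.0659 = 0;  Δ = 0.3496;  z = -0.3906 or 0.1559 → z<0 root = -0.3906
x = -0.1078, y = -0.0894

(-0.1078, -0.0894, -0.3906)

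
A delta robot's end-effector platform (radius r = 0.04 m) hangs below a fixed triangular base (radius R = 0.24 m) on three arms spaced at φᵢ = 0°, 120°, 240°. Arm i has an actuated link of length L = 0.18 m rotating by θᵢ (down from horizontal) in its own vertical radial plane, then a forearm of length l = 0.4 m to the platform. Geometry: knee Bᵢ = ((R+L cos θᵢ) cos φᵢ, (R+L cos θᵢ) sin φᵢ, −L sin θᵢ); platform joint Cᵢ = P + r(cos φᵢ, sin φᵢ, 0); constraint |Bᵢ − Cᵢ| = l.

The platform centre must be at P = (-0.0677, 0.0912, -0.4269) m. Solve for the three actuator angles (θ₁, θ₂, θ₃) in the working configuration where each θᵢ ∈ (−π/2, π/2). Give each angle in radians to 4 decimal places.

θ₁ = 1.3963, θ₂ = 0.6106, θ₃ = 1.3089

arm 1 (φ=0.0°): x'=-0.0677, y'=0.0912
  A cos θ + B sin θ = C:  0.2677·cos θ + -0.4269·sin θ = -0.3740
  θ1 = atan2(B,A) + arccos(C/0.5039) = 1.3963
arm 2 (φ=120.0°): x'=0.1128, y'=0.0130
  A cos θ + B sin θ = C:  0.0872·cos θ + -0.4269·sin θ = -0.1734
  √(A²+B²)=0.4357;  θ2 = -1.3694+1.9800 ≈ 0.6106
φ3=240.0° → target in arm frame (-0.0451, -0.1042)
  e−x'=0.2451;  (l²−L²−(e−x')²−y'²−z²)/2L = -0.3489
  √(A²+B²)=0.4923;  θ3 = -1.0496+2.3585 ≈ 1.3089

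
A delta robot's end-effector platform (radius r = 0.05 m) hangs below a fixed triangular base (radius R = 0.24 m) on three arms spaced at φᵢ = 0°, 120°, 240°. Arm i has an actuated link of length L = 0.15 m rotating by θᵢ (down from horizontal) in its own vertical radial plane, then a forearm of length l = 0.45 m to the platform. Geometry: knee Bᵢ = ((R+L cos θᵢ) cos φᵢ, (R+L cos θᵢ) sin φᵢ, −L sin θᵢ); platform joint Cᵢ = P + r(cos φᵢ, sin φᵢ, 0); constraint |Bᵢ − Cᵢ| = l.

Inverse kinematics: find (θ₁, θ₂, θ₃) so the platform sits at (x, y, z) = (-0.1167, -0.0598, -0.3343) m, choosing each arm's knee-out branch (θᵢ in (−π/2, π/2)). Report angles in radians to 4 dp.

θ₁ = 0.9601, θ₂ = 0.3488, θ₃ = -0.3489

rotate P by −φ1: (-0.1167, -0.0598, -0.3343)
  e−x'=0.3067;  (l²−L²−(e−x')²−y'²−z²)/2L = -0.0980
  √(A²+B²)=0.4537;  θ1 = -0.8284+1.7885 ≈ 0.9601
rotate P by −φ2: (0.0066, 0.1310, -0.3343)
  A cos θ + B sin θ = C:  0.1834·cos θ + -0.3343·sin θ = 0.0581
  θ2 = atan2(B,A) + arccos(C/0.3813) = 0.3488
rotate P by −φ3: (0.1101, -0.0712, -0.3343)
  A=0.0799, B=-0.3343, C=(l²−L²−A²−y'²−z²)/(2L)=0.1893
  γ=atan2(-0.3343,0.0799)=-1.3363;  ψ=arccos(0.5509)=0.9874;  θ3=γ+ψ≈-0.3489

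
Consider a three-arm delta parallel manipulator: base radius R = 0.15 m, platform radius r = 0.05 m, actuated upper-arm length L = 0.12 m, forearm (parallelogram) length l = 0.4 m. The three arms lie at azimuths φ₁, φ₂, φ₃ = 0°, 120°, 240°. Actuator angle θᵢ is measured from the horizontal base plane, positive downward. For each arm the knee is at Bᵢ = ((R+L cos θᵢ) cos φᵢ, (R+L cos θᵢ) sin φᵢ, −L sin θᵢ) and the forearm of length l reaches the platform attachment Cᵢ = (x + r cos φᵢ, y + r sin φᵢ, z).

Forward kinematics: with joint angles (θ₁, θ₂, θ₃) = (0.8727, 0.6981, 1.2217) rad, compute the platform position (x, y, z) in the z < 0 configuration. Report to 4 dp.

(0.0156, 0.0746, -0.4502)

S1 = (0.1771·cos0.0°, 0.1771·sin0.0°, -0.0919) = (0.1771, 0.0000, -0.0919)
φ2=120.0°: virtual centre (-0.0960, 0.1662, -0.0771), radius l
φ3=240.0°: virtual centre (-0.0705, -0.1221, -0.1128), radius l
subtract pairs → two planes through P
linear system: -0.5462x+0.3324y = 0.0030−0.0296z; -0.4953x+-0.2443y = -0.0072−-0.0417z
Cramer: x(z) = 0.0056-0.0222z;  y(z) = 0.0181-0.1255z
into |P−S₁|² = l²: 1.0162z² + 0.1869z + -0.1218 = 0;  Δ = 0.5301;  z = -0.4502 or 0.2662 → z<0 root = -0.4502
x = 0.0156, y = 0.0746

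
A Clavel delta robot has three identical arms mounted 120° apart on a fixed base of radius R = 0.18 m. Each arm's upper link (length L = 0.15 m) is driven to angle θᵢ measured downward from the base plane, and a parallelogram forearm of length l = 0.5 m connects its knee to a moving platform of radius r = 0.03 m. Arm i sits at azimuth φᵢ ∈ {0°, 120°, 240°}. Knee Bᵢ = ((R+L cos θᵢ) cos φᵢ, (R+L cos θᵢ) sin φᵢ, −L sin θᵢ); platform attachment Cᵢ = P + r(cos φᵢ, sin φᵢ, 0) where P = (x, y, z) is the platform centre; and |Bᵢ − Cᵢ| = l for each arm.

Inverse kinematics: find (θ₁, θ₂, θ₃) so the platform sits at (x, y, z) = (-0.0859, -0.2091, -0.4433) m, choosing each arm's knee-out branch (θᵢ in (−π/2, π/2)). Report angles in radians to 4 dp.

φ1=0.0° → target in arm frame (-0.0859, -0.2091)
  A=0.2359, B=-0.4433, C=(l²−L²−A²−y'²−z²)/(2L)=-0.2280
  θ1 = atan2(B,A) + arccos(C/0.5022) = 0.9602
arm 2 (φ=120.0°): x'=-0.1381, y'=0.1789
  e−x'=0.2881;  (l²−L²−(e−x')²−y'²−z²)/2L = -0.2802
  √(A²+B²)=0.5287;  θ2 = -0.9944+2.1293 ≈ 1.1349
rotate P by −φ3: (0.2240, 0.0302, -0.4433)
  A=-0.0740, B=-0.4433, C=(l²−L²−A²−y'²−z²)/(2L)=0.0820
  θ3 = atan2(B,A) + arccos(C/0.4494) = -0.3489

θ₁ = 0.9602, θ₂ = 1.1349, θ₃ = -0.3489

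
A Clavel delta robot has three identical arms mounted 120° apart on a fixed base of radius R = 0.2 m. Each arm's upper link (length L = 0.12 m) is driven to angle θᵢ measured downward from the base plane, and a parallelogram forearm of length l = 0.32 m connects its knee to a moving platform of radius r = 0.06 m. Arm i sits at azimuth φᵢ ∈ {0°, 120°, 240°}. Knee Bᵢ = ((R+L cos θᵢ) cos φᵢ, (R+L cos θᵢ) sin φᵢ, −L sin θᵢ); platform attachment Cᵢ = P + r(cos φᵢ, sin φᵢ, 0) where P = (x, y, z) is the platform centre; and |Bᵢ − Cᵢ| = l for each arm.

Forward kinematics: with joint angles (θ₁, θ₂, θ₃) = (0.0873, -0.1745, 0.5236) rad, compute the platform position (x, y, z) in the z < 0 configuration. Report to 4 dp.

(0.0086, 0.0427, -0.2044)

arm 1 at φ=0.0°: (R−r)+L cos θ1 = 0.2595;  centre 1 = (0.2595, 0.0000, -0.0105)
φ2=120.0°: virtual centre (-0.1291, 0.2236, 0.0208), radius l
centre 3 = (0.2439·cos240.0°, 0.2439·sin240.0°, -0.0600) = (-0.1220, -0.2112, -0.0600)
subtract pairs → two planes through P
linear system: -0.7773x+0.4472y = -0.0004−0.0626z; -0.7630x+-0.4225y = -0.0044−-0.0991z
Cramer: x(z) = 0.0032-0.0267z;  y(z) = 0.0046-0.1863z
quadratic in z: (1.0354)z²+(0.0329)z+(-0.0365)=0, √Δ=0.3904 → z ∈ {-0.2044, 0.1726}; z = -0.2044 (taking z<0)
x = 0.0086, y = 0.0427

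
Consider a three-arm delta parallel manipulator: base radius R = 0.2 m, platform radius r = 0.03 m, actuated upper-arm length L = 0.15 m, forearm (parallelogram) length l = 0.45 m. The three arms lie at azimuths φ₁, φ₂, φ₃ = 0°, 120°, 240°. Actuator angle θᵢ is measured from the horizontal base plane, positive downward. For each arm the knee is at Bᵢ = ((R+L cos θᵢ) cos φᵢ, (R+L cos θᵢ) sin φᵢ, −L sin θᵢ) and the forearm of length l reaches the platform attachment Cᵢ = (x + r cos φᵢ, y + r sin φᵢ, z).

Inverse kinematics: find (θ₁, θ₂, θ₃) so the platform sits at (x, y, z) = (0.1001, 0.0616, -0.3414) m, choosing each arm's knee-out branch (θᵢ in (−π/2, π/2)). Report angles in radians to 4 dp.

θ₁ = -0.3494, θ₂ = 0.2613, θ₃ = 0.7854

φ1=0.0° → target in arm frame (0.1001, 0.0616)
  A cos θ + B sin θ = C:  0.0699·cos θ + -0.3414·sin θ = 0.1826
  √(A²+B²)=0.3485;  θ1 = -1.3688+1.0194 ≈ -0.3494
arm 2 (φ=120.0°): x'=0.0033, y'=-0.1175
  A cos θ + B sin θ = C:  0.1667·cos θ + -0.3414·sin θ = 0.0728
  θ2 = atan2(B,A) + arccos(C/0.3799) = 0.2613
φ3=240.0° → target in arm frame (-0.1034, 0.0559)
  A=0.2734, B=-0.3414, C=(l²−L²−A²−y'²−z²)/(2L)=-0.0481
  γ=atan2(-0.3414,0.2734)=-0.8956;  ψ=arccos(-0.1099)=1.6809;  θ3=γ+ψ≈0.7854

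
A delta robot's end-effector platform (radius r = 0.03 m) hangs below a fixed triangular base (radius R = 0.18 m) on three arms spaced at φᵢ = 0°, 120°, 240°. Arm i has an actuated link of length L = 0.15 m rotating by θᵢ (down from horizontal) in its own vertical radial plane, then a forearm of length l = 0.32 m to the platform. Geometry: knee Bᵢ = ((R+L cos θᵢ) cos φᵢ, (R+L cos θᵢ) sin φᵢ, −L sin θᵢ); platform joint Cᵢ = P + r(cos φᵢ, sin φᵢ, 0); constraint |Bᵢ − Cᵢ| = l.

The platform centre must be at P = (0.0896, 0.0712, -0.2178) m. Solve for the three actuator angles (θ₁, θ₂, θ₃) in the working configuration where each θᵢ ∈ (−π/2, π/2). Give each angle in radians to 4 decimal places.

θ₁ = -0.0873, θ₂ = 0.5236, θ₃ = 1.2216

φ1=0.0° → target in arm frame (0.0896, 0.0712)
  e−x'=0.0604;  (l²−L²−(e−x')²−y'²−z²)/2L = 0.0792
  √(A²+B²)=0.2260;  θ1 = -1.3003+1.2130 ≈ -0.0873
rotate P by −φ2: (0.0169, -0.1132, -0.2178)
  A=0.1331, B=-0.2178, C=(l²−L²−A²−y'²−z²)/(2L)=0.0064
  √(A²+B²)=0.2553;  θ2 = -1.0221+1.5457 ≈ 0.5236
rotate P by −φ3: (-0.1065, 0.0420, -0.2178)
  A=0.2565, B=-0.2178, C=(l²−L²−A²−y'²−z²)/(2L)=-0.1169
  γ=atan2(-0.2178,0.2565)=-0.7041;  ψ=arccos(-0.3475)=1.9257;  θ3=γ+ψ≈1.2216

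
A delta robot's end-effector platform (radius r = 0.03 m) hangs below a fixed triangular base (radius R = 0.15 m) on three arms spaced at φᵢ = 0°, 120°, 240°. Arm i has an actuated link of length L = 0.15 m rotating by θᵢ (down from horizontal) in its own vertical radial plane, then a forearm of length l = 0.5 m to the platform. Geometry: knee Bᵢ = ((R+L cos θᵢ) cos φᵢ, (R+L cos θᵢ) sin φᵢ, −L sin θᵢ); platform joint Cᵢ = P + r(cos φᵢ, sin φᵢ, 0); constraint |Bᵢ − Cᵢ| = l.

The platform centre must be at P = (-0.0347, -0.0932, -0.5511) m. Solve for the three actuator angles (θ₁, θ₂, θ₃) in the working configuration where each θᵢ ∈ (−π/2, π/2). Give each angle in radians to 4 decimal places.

θ₁ = 0.9601, θ₂ = 1.0475, θ₃ = 0.5236

arm 1 (φ=0.0°): x'=-0.0347, y'=-0.0932
  e−x'=0.1547;  (l²−L²−(e−x')²−y'²−z²)/2L = -0.3628
  √(A²+B²)=0.5724;  θ1 = -1.2971+2.2572 ≈ 0.9601
rotate P by −φ2: (-0.0634, 0.0767, -0.5511)
  A cos θ + B sin θ = C:  0.1834·cos θ + -0.5511·sin θ = -0.3857
  √(A²+B²)=0.5808;  θ2 = -1.2496+2.2970 ≈ 1.0475
arm 3 (φ=240.0°): x'=0.0981, y'=0.0165
  A=0.0219, B=-0.5511, C=(l²−L²−A²−y'²−z²)/(2L)=-0.2566
  γ=atan2(-0.5511,0.0219)=-1.5310;  ψ=arccos(-0.4652)=2.0546;  θ3=γ+ψ≈0.5236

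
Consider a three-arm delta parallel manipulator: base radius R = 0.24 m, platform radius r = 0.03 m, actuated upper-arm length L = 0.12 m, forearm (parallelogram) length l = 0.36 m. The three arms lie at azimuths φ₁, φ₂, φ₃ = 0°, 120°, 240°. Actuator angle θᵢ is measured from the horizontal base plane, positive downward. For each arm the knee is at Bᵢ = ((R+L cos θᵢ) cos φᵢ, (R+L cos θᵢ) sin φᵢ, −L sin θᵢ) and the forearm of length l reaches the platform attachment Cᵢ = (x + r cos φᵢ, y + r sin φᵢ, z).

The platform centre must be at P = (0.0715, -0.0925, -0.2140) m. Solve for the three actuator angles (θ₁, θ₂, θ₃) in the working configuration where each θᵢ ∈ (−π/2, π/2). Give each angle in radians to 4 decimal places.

θ₁ = -0.1748, θ₂ = 1.3966, θ₃ = 0.1739

φ1=0.0° → target in arm frame (0.0715, -0.0925)
  A=0.1385, B=-0.2140, C=(l²−L²−A²−y'²−z²)/(2L)=0.1736
  √(A²+B²)=0.2549;  θ1 = -0.9964+0.8216 ≈ -0.1748
rotate P by −φ2: (-0.1159, -0.0157, -0.2140)
  e−x'=0.3259;  (l²−L²−(e−x')²−y'²−z²)/2L = -0.1543
  √(A²+B²)=0.3898;  θ2 = -0.5811+1.9776 ≈ 1.3966
rotate P by −φ3: (0.0444, 0.1082, -0.2140)
  A cos θ + B sin θ = C:  0.1656·cos θ + -0.2140·sin θ = 0.1261
  √(A²+B²)=0.2706;  θ3 = -0.9121+1.0860 ≈ 0.1739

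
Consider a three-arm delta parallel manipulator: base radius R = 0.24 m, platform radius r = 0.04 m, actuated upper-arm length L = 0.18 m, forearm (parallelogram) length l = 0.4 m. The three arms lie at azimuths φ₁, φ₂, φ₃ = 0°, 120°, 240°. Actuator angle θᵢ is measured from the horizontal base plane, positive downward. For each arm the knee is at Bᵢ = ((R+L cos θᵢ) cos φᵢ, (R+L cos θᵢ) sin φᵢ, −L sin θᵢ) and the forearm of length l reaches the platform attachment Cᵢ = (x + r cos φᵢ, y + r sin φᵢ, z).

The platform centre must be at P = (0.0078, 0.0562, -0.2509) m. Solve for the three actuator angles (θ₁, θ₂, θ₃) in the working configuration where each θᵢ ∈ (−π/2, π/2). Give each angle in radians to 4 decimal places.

θ₁ = 0.4362, θ₂ = 0.1746, θ₃ = 0.7856

φ1=0.0° → target in arm frame (0.0078, 0.0562)
  A=0.1922, B=-0.2509, C=(l²−L²−A²−y'²−z²)/(2L)=0.0682
  γ=atan2(-0.2509,0.1922)=-0.9171;  ψ=arccos(0.2158)=1.3533;  θ1=γ+ψ≈0.4362
arm 2 (φ=120.0°): x'=0.0448, y'=-0.0349
  A cos θ + B sin θ = C:  0.1552·cos θ + -0.2509·sin θ = 0.1093
  θ2 = atan2(B,A) + arccos(C/0.2950) = 0.1746
rotate P by −φ3: (-0.0526, -0.0213, -0.2509)
  A=0.2526, B=-0.2509, C=(l²−L²−A²−y'²−z²)/(2L)=0.0011
  √(A²+B²)=0.3560;  θ3 = -0.7821+1.5677 ≈ 0.7856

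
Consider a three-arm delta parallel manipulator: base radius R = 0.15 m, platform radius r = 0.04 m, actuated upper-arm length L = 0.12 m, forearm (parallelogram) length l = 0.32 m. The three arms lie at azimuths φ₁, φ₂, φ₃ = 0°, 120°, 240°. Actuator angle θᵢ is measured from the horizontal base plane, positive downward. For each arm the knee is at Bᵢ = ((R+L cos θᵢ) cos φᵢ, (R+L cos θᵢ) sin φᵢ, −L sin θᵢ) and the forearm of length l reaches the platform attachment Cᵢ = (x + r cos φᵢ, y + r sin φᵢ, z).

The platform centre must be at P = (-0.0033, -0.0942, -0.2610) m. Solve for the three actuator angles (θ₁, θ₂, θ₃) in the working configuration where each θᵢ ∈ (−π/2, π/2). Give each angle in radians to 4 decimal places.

arm 1 (φ=0.0°): x'=-0.0033, y'=-0.0942
  A cos θ + B sin θ = C:  0.1133·cos θ + -0.2610·sin θ = -0.0076
  γ=atan2(-0.2610,0.1133)=-1.1612;  ψ=arccos(-0.0268)=1.5976;  θ1=γ+ψ≈0.4364
φ2=120.0° → target in arm frame (-0.0799, 0.0500)
  e−x'=0.1899;  (l²−L²−(e−x')²−y'²−z²)/2L = -0.0779
  √(A²+B²)=0.3228;  θ2 = -0.9417+1.8145 ≈ 0.8727
arm 3 (φ=240.0°): x'=0.0832, y'=0.0442
  A cos θ + B sin θ = C:  0.0268·cos θ + -0.2610·sin θ = 0.0717
  √(A²+B²)=0.2624;  θ3 = -1.4686+1.2940 ≈ -0.1745

θ₁ = 0.4364, θ₂ = 0.8727, θ₃ = -0.1745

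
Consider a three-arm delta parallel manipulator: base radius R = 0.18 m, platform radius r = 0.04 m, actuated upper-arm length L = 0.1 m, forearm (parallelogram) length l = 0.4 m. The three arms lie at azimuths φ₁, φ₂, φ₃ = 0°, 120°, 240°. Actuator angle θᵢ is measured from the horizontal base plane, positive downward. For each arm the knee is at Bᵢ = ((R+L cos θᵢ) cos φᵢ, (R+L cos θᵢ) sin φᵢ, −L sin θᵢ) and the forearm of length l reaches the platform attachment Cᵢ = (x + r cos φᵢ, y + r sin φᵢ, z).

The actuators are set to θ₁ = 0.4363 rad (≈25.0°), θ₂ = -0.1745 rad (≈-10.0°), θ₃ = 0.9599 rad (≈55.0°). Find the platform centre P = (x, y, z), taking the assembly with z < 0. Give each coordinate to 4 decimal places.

φ1=0.0°: virtual centre (0.2306, 0.0000, -0.0423), radius l
S2 = (0.2385·cos120.0°, 0.2385·sin120.0°, 0.0174) = (-0.1192, 0.2065, 0.0174)
S3 = (0.1974·cos240.0°, 0.1974·sin240.0°, -0.0819) = (-0.0987, -0.1709, -0.0819)
|S₂|²−|S₁|² = 0.0022;  |S₃|²−|S₁|² = -0.0093
linear system: -0.6997x+0.4131y = 0.0022−0.1192z; -0.6586x+-0.3418y = -0.0093−-0.0793z
det = 0.5113;  x = 0.0061+0.0157z,  y = 0.0156+-0.2622z
into |P−S₁|² = l²: 1.0690z² + 0.0693z + -0.1075 = 0;  Δ = 0.4646;  z = -0.3512 or 0.2864 → z<0 root = -0.3512
x = 0.0006, y = 0.1077

(0.0006, 0.1077, -0.3512)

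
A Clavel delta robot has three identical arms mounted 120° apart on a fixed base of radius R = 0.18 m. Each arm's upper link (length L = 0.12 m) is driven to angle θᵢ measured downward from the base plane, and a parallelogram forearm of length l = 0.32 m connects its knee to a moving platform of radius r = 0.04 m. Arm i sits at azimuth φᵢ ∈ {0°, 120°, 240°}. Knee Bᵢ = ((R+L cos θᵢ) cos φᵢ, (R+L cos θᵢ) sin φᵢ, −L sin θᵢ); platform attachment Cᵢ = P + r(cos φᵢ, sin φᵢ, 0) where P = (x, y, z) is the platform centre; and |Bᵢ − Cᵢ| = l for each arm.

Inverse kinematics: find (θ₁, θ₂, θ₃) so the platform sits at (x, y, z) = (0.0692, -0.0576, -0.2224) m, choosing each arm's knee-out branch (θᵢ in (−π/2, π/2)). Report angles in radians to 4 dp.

θ₁ = -0.2614, θ₂ = 0.9600, θ₃ = 0.2616

rotate P by −φ1: (0.0692, -0.0576, -0.2224)
  e−x'=0.0708;  (l²−L²−(e−x')²−y'²−z²)/2L = 0.1259
  √(A²+B²)=0.2334;  θ1 = -1.2626+1.0012 ≈ -0.2614
rotate P by −φ2: (-0.0845, -0.0311, -0.2224)
  A cos θ + B sin θ = C:  0.2245·cos θ + -0.2224·sin θ = -0.0534
  √(A²+B²)=0.3160;  θ2 = -0.7807+1.7407 ≈ 0.9600
φ3=240.0° → target in arm frame (0.0153, 0.0887)
  e−x'=0.1247;  (l²−L²−(e−x')²−y'²−z²)/2L = 0.0630
  γ=atan2(-0.2224,0.1247)=-1.0597;  ψ=arccos(0.2469)=1.3213;  θ3=γ+ψ≈0.2616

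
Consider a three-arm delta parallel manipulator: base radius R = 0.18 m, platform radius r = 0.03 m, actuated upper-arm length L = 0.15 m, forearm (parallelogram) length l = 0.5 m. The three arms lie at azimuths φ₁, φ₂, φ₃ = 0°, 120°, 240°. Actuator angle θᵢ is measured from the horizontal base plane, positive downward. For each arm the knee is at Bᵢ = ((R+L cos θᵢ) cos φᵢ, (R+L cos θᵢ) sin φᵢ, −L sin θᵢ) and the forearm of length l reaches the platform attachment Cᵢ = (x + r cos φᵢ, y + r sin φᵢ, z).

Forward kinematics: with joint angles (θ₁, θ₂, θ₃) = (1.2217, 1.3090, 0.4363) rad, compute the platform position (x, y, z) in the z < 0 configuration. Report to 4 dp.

(-0.0616, -0.1360, -0.5439)

arm 1 at φ=0.0°: (R−r)+L cos θ1 = 0.2013;  O1 = (0.2013, 0.0000, -0.1410)
O2 = (0.1888·cos120.0°, 0.1888·sin120.0°, -0.1449) = (-0.0944, 0.1635, -0.1449)
O3 = (0.2859·cos240.0°, 0.2859·sin240.0°, -0.0634) = (-0.1430, -0.2476, -0.0634)
subtract pairs → two planes through P
plane₁₂: -0.5914x+0.3271y+-0.0079z = -0.0037
det = 0.5181;  x = -0.0124+0.0904z,  y = -0.0340+0.1875z
into |P−O₁|² = l²: 1.0433z² + 0.2305z + -0.1833 = 0;  Δ = 0.8181;  z = -0.5439 or 0.3230 → z<0 root = -0.5439
x = -0.0616, y = -0.1360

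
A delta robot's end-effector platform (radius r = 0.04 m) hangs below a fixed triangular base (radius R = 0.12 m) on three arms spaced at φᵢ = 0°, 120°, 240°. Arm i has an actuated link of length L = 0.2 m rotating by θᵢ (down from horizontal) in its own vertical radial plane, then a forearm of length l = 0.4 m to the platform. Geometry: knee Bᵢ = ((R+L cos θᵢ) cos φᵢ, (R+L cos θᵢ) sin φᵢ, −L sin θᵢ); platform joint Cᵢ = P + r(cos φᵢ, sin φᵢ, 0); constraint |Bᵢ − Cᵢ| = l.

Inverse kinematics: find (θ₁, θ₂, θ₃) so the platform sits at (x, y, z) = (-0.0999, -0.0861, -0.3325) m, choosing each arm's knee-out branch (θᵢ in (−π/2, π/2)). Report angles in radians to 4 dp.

θ₁ = 0.6979, θ₂ = 0.4364, θ₃ = -0.1746

arm 1 (φ=0.0°): x'=-0.0999, y'=-0.0861
  A=0.1799, B=-0.3325, C=(l²−L²−A²−y'²−z²)/(2L)=-0.0758
  √(A²+B²)=0.3780;  θ1 = -1.0748+1.7728 ≈ 0.6979
φ2=120.0° → target in arm frame (-0.0246, 0.1296)
  e−x'=0.1046;  (l²−L²−(e−x')²−y'²−z²)/2L = -0.0457
  √(A²+B²)=0.3486;  θ2 = -1.2660+1.7023 ≈ 0.4364
rotate P by −φ3: (0.1245, -0.0435, -0.3325)
  A=-0.0445, B=-0.3325, C=(l²−L²−A²−y'²−z²)/(2L)=0.0139
  θ3 = atan2(B,A) + arccos(C/0.3355) = -0.1746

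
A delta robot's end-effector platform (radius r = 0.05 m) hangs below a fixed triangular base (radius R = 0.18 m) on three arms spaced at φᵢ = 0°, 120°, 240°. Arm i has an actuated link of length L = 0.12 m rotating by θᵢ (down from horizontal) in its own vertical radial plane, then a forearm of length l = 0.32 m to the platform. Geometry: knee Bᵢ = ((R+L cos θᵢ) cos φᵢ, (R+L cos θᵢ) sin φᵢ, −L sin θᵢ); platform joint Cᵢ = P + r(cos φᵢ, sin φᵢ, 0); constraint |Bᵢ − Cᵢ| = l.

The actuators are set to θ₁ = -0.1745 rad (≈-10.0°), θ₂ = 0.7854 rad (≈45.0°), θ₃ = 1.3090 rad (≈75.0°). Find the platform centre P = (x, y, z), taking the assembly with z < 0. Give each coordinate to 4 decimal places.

(0.1215, 0.0570, -0.2674)

φ1=0.0°: virtual centre (0.2482, 0.0000, 0.0208), radius l
S2 = (0.2149·cos120.0°, 0.2149·sin120.0°, -0.0849) = (-0.1074, 0.1861, -0.0849)
S3 = (0.1611·cos240.0°, 0.1611·sin240.0°, -0.1159) = (-0.0805, -0.1395, -0.1159)
subtract pairs → two planes through P
plane₁₂: -0.7112x+0.3721y+-0.2114z = -0.0087
det = 0.4430;  x = 0.0245+-0.3628z,  y = 0.0235+-0.1254z
sphere 1 gives Az²+Bz+C=0 with A=1.1473, B=0.1148, C=-0.0514;  B²−4AC=0.2489;  roots -0.2674, 0.1674;  negative root z = -0.2674
x = 0.1215, y = 0.0570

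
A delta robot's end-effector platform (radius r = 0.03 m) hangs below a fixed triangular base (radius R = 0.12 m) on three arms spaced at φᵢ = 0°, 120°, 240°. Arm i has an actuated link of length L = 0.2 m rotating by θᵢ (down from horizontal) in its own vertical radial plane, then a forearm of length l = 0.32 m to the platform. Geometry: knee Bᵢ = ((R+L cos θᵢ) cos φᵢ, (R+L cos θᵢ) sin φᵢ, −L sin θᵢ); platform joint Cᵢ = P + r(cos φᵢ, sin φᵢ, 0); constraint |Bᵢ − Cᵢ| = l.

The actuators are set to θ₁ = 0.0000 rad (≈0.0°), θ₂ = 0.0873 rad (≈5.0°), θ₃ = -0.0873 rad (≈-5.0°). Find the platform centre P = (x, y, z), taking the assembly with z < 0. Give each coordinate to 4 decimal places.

(0.0002, -0.0094, -0.1353)

centre 1 = (0.2900·cos0.0°, 0.2900·sin0.0°, 0.0000) = (0.2900, 0.0000, 0.0000)
arm 2 at φ=120.0°: (R−r)+L cos θ2 = 0.2892;  centre 2 = (-0.1446, 0.2505, -0.0174)
φ3=240.0°: virtual centre (-0.1446, -0.2505, 0.0174), radius l
|centre ₂|²−|centre ₁|² = -0.0001;  |centre ₃|²−|centre ₁|² = -0.0001
plane₁₂: -0.8692x+0.5010y+-0.0349z = -0.0001
det = 0.8709;  x = 0.0002+0.0000z,  y = 0.0000+0.0696z
quadratic in z: (1.0048)z²+(0.0000)z+(-0.0184)=0, √Δ=0.2719 → z ∈ {-0.1353, 0.1353}; z = -0.1353 (taking z<0)
x = 0.0002, y = -0.0094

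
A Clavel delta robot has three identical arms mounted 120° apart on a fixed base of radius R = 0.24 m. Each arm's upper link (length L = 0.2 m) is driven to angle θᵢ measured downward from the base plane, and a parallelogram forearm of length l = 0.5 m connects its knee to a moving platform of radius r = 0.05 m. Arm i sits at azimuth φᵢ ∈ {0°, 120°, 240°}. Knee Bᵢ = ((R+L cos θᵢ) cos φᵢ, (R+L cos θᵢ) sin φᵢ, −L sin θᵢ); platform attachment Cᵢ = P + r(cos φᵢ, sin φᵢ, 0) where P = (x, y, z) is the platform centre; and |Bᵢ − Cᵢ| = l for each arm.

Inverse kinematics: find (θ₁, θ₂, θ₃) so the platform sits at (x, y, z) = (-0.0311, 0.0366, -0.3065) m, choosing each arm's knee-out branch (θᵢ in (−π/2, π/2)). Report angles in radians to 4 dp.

φ1=0.0° → target in arm frame (-0.0311, 0.0366)
  A=0.2211, B=-0.3065, C=(l²−L²−A²−y'²−z²)/(2L)=0.1646
  γ=atan2(-0.3065,0.2211)=-0.9459;  ψ=arccos(0.4355)=1.1202;  θ1=γ+ψ≈0.1743
rotate P by −φ2: (0.0472, 0.0086, -0.3065)
  A=0.1428, B=-0.3065, C=(l²−L²−A²−y'²−z²)/(2L)=0.2390
  √(A²+B²)=0.3381;  θ2 = -1.1349+0.7857 ≈ -0.3492
rotate P by −φ3: (-0.0161, -0.0452, -0.3065)
  A=0.2061, B=-0.3065, C=(l²−L²−A²−y'²−z²)/(2L)=0.1788
  √(A²+B²)=0.3694;  θ3 = -0.9787+1.0655 ≈ 0.0868

θ₁ = 0.1743, θ₂ = -0.3492, θ₃ = 0.0868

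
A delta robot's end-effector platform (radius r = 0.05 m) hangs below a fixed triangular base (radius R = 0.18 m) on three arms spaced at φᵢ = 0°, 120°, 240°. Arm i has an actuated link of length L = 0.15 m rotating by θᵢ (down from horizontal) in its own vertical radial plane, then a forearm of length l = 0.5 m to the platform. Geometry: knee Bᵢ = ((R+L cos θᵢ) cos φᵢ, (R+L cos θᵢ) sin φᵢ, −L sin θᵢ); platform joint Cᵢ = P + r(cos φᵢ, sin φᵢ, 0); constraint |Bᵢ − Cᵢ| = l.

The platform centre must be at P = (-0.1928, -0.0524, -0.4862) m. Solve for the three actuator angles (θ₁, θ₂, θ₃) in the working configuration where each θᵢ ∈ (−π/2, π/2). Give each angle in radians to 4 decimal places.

θ₁ = 1.3091, θ₂ = 0.5238, θ₃ = 0.1748

φ1=0.0° → target in arm frame (-0.1928, -0.0524)
  A=0.3228, B=-0.4862, C=(l²−L²−A²−y'²−z²)/(2L)=-0.3861
  γ=atan2(-0.4862,0.3228)=-0.9847;  ψ=arccos(-0.6616)=2.2938;  θ1=γ+ψ≈1.3091
arm 2 (φ=120.0°): x'=0.0510, y'=0.1932
  A=0.0790, B=-0.4862, C=(l²−L²−A²−y'²−z²)/(2L)=-0.1748
  √(A²+B²)=0.4926;  θ2 = -1.4098+1.9336 ≈ 0.5238
rotate P by −φ3: (0.1418, -0.1408, -0.4862)
  A=-0.0118, B=-0.4862, C=(l²−L²−A²−y'²−z²)/(2L)=-0.0962
  √(A²+B²)=0.4863;  θ3 = -1.5950+1.7698 ≈ 0.1748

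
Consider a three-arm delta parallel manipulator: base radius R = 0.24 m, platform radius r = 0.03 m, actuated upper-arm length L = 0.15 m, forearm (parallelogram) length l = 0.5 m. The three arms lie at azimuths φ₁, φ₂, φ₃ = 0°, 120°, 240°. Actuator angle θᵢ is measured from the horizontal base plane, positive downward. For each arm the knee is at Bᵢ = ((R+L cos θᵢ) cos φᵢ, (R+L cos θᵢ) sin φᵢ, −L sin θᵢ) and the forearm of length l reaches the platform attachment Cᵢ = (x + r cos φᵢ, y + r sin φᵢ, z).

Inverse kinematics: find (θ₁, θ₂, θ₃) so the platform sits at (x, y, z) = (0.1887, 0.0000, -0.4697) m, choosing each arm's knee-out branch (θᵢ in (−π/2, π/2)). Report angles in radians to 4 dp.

θ₁ = -0.0003, θ₂ = 1.3088, θ₃ = 1.3088

φ1=0.0° → target in arm frame (0.1887, 0.0000)
  e−x'=0.0213;  (l²−L²−(e−x')²−y'²−z²)/2L = 0.0214
  √(A²+B²)=0.4702;  θ1 = -1.5255+1.5252 ≈ -0.0003
φ2=120.0° → target in arm frame (-0.0943, -0.1634)
  e−x'=0.3043;  (l²−L²−(e−x')²−y'²−z²)/2L = -0.3748
  γ=atan2(-0.4697,0.3043)=-0.9959;  ψ=arccos(-0.6697)=2.3047;  θ2=γ+ψ≈1.3088
rotate P by −φ3: (-0.0944, 0.1634, -0.4697)
  A cos θ + B sin θ = C:  0.3044·cos θ + -0.4697·sin θ = -0.3748
  √(A²+B²)=0.5597;  θ3 = -0.9959+2.3047 ≈ 1.3088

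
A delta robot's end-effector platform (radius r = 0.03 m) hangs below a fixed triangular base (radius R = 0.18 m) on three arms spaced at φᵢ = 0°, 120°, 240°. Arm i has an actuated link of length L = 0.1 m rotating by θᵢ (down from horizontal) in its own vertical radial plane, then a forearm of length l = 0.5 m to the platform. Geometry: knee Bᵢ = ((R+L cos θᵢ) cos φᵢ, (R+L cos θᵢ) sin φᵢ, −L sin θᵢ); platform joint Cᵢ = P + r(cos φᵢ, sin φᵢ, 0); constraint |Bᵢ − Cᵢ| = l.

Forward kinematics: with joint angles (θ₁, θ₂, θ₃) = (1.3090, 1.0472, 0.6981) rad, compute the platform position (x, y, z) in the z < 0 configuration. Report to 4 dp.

(-0.0584, -0.0411, -0.5364)

φ1=0.0°: virtual centre (0.1759, 0.0000, -0.0966), radius l
φ2=120.0°: virtual centre (-0.1000, 0.1732, -0.0866), radius l
S3 = (0.2266·cos240.0°, 0.2266·sin240.0°, -0.0643) = (-0.1133, -0.1962, -0.0643)
subtract pairs → two planes through P
[-0.5518 0.3464 0.0200]·P = 0.0072;  [-0.5784 -0.3925 0.0646]·P = 0.0152
Cramer: x(z) = -0.0195+0.0725z;  y(z) = -0.0101+0.0578z
into |P−S₁|² = l²: 1.0086z² + 0.1637z + -0.2024 = 0;  Δ = 0.8434;  z = -0.5364 or 0.3741 → z<0 root = -0.5364
x = -0.0584, y = -0.0411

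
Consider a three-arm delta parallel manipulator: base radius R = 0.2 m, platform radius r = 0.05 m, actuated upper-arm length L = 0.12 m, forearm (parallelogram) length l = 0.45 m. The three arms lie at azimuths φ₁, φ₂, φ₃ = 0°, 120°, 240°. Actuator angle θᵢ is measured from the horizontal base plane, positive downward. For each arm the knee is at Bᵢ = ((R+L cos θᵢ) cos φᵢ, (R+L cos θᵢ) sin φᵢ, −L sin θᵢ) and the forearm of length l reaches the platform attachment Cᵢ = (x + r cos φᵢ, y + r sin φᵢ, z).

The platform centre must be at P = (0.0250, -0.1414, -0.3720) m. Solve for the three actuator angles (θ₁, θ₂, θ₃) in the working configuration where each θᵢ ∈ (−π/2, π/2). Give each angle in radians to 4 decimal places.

θ₁ = 0.1739, θ₂ = 0.9598, θ₃ = -0.3493

arm 1 (φ=0.0°): x'=0.0250, y'=-0.1414
  A cos θ + B sin θ = C:  0.1250·cos θ + -0.3720·sin θ = 0.0587
  √(A²+B²)=0.3924;  θ1 = -1.2466+1.4206 ≈ 0.1739
rotate P by −φ2: (-0.1350, 0.0490, -0.3720)
  A=0.2850, B=-0.3720, C=(l²−L²−A²−y'²−z²)/(2L)=-0.1412
  γ=atan2(-0.3720,0.2850)=-0.9171;  ψ=arccos(-0.3013)=1.8769;  θ2=γ+ψ≈0.9598
rotate P by −φ3: (0.1100, 0.0924, -0.3720)
  A=0.0400, B=-0.3720, C=(l²−L²−A²−y'²−z²)/(2L)=0.1649
  √(A²+B²)=0.3741;  θ3 = -1.4636+1.1143 ≈ -0.3493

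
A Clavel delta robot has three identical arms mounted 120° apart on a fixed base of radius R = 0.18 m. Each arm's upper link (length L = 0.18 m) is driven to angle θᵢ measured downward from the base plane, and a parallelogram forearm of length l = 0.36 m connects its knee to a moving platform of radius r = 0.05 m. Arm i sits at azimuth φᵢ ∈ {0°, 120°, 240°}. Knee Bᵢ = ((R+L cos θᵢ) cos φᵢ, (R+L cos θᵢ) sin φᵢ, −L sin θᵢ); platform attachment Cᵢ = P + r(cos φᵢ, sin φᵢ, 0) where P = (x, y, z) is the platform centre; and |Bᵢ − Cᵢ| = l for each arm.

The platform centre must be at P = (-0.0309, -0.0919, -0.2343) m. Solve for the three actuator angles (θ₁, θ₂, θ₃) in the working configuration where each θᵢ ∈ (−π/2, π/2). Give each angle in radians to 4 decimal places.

arm 1 (φ=0.0°): x'=-0.0309, y'=-0.0919
  A cos θ + B sin θ = C:  0.1609·cos θ + -0.2343·sin θ = 0.0221
  θ1 = atan2(B,A) + arccos(C/0.2842) = 0.5238
rotate P by −φ2: (-0.0641, 0.0727, -0.2343)
  e−x'=0.1941;  (l²−L²−(e−x')²−y'²−z²)/2L = -0.0019
  θ2 = atan2(B,A) + arccos(C/0.3043) = 0.6981
rotate P by −φ3: (0.0950, 0.0192, -0.2343)
  A cos θ + B sin θ = C:  0.0350·cos θ + -0.2343·sin θ = 0.1131
  θ3 = atan2(B,A) + arccos(C/0.2369) = -0.3496

θ₁ = 0.5238, θ₂ = 0.6981, θ₃ = -0.3496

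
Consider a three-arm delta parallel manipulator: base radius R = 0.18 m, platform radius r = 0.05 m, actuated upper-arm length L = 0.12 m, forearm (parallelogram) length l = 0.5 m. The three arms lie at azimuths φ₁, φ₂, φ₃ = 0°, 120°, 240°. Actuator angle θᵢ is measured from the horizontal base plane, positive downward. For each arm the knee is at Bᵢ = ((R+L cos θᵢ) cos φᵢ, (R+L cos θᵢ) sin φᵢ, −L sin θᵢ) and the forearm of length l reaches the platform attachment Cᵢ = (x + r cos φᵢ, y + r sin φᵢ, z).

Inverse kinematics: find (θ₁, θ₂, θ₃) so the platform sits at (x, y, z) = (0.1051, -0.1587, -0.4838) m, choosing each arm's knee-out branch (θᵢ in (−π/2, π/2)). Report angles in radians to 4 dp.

φ1=0.0° → target in arm frame (0.1051, -0.1587)
  A cos θ + B sin θ = C:  0.0249·cos θ + -0.4838·sin θ = -0.1011
  θ1 = atan2(B,A) + arccos(C/0.4844) = 0.2617
φ2=120.0° → target in arm frame (-0.1900, -0.0117)
  A cos θ + B sin θ = C:  0.3200·cos θ + -0.4838·sin θ = -0.4208
  √(A²+B²)=0.5800;  θ2 = -0.9864+2.3825 ≈ 1.3960
rotate P by −φ3: (0.0849, 0.1704, -0.4838)
  A=0.0451, B=-0.4838, C=(l²−L²−A²−y'²−z²)/(2L)=-0.1230
  γ=atan2(-0.4838,0.0451)=-1.4778;  ψ=arccos(-0.2532)=1.8267;  θ3=γ+ψ≈0.3489

θ₁ = 0.2617, θ₂ = 1.3960, θ₃ = 0.3489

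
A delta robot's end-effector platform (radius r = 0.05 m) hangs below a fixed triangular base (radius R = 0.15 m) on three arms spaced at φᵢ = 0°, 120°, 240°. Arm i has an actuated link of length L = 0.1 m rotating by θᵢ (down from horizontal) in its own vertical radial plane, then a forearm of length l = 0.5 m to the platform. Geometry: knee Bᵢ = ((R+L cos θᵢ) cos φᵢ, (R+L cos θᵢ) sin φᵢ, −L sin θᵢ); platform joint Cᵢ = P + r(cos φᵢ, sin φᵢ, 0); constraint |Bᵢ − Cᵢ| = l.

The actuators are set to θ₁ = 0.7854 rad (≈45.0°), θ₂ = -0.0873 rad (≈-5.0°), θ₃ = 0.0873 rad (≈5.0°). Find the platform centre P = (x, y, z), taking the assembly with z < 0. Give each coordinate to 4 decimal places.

arm 1 at φ=0.0°: e+L cos θ1 = 0.1707;  S1 = (0.1707, 0.0000, -0.0707)
S2 = (0.1996·cos120.0°, 0.1996·sin120.0°, 0.0087) = (-0.0998, 0.1729, 0.0087)
φ3=240.0°: virtual centre (-0.0998, -0.1729, -0.0087), radius l
subtract pairs → two planes through P
plane₁₂: -0.5410x+0.3458y+0.1589z = 0.0058
Cramer: x(z) = -0.0107+0.2614z;  y(z) = 0.0000-0.0504z
sphere 1 gives Az²+Bz+C=0 with A=1.0709, B=0.0466, C=-0.2121;  B²−4AC=0.9107;  roots -0.4673, 0.4238;  negative root z = -0.4673
x = -0.1328, y = 0.0236

(-0.1328, 0.0236, -0.4673)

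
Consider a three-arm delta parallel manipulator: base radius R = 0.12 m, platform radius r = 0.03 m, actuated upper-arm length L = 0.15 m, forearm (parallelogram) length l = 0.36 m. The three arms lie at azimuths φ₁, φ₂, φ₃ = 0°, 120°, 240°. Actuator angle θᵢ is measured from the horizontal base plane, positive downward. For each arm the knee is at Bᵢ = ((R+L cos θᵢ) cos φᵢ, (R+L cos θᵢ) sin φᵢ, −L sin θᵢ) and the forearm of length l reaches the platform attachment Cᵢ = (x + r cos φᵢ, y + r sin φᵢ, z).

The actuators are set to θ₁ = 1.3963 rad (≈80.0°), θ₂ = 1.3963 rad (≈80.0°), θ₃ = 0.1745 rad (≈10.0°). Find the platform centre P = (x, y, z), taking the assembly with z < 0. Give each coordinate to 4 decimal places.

O1 = (0.1160·cos0.0°, 0.1160·sin0.0°, -0.1477) = (0.1160, 0.0000, -0.1477)
φ2=120.0°: virtual centre (-0.0580, 0.1005, -0.1477), radius l
arm 3 at φ=240.0°: e+L cos θ3 = 0.2377;  O3 = (-0.1189, -0.2059, -0.0260)
subtract pairs → two planes through P
linear system: -0.3481x+0.2010y = 0.0000−0.0000z; -0.4698x+-0.4117y = 0.0219−0.2434z
det = 0.2378;  x = -0.0185+0.2057z,  y = -0.0321+0.3563z
into |P−O₁|² = l²: 1.1693z² + 0.2172z + -0.0886 = 0;  Δ = 0.4618;  z = -0.3835 or 0.1977 → z<0 root = -0.3835
x = -0.0974, y = -0.1687

(-0.0974, -0.1687, -0.3835)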